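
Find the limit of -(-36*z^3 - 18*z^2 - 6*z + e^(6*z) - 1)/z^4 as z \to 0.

Direct substitution gives 0/0.
Apply L'Hôpital: lim (-108*z^2 - 36*z + 6*e^(6*z) - 6)/(-4*z^3), still 0/0.
Apply L'Hôpital: lim (-216*z + 36*e^(6*z) - 36)/(-12*z^2), still 0/0.
Apply L'Hôpital: lim (216*e^(6*z) - 216)/(-24*z), still 0/0.
After 4 applications of L'Hôpital's rule the quotient is (1296*e^(6*z))/(-24); substituting z = 0 gives -54.

-54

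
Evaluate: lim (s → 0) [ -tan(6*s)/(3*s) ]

-2

Substitution gives 0/0.
Since tan(u)/u → 1 as u → 0, tan(6s)/(6s) → 1 and the limit is 6/(-3) = -2.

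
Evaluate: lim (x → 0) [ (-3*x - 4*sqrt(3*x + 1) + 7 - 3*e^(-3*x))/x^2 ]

Substitution gives 0/0 (the numerator vanishes to order 2).
Expand each term to order x^2: the coefficient of x^2 in -4·√(1 + 3x) is 9/2 and in -3·e^(-3x) is -27/2.
Lower-order terms cancel with the polynomial part, so the numerator is (-9)·x^2 + o(x^2), and the limit is (-9)/(1) = -9.

-9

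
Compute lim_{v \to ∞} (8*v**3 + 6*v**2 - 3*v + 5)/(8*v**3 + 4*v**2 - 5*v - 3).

1

Numerator and denominator both have degree 3.
Dividing every term by v^3, all lower-order terms vanish and the limit is the ratio of leading coefficients, 8/(8) = 1.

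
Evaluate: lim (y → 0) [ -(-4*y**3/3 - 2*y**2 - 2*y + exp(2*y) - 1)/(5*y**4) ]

-2/15

Direct substitution gives 0/0.
Apply L'Hôpital: lim (-4*y^2 - 4*y + 2*e^(2*y) - 2)/(-20*y^3), still 0/0.
Apply L'Hôpital: lim (-8*y + 4*e^(2*y) - 4)/(-60*y^2), still 0/0.
Apply L'Hôpital: lim (8*e^(2*y) - 8)/(-120*y), still 0/0.
After 4 applications of L'Hôpital's rule the quotient is (16*e^(2*y))/(-120); substituting y = 0 gives -2/15.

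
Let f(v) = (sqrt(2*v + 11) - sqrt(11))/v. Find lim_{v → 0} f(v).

√(11)/11

Substitution gives 0/0. Multiply numerator and denominator by the conjugate √(11 + 2v) + √11.
The numerator becomes (11 + 2v) − 11 = 2v, so the expression simplifies to 2/(√(11 + 2v) + √11).
Letting v → 0 gives 2/(2√11) = √(11)/11.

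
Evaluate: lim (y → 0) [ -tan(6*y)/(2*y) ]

-3

Substitution gives 0/0.
Since tan(u)/u → 1 as u → 0, tan(6y)/(6y) → 1 and the limit is 6/(-2) = -3.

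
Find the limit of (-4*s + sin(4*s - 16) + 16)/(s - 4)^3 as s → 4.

-32/3

Direct substitution gives 0/0.
Apply L'Hôpital: lim (4*cos(4*s - 16) - 4)/(3*(s - 4)^2), still 0/0.
Apply L'Hôpital: lim (-16*sin(4*s - 16))/(6*s - 24), still 0/0.
After 3 applications of L'Hôpital's rule the quotient is (-64*cos(4*s - 16))/(6); substituting s = 4 gives -32/3.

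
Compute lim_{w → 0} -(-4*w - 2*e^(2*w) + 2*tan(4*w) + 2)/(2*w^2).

2

Substitution gives 0/0 (the numerator vanishes to order 2).
Expand each term to order w^2: the coefficient of w^2 in -2·e^(2w) is -4 and in 2·tan(4w) is 0.
Lower-order terms cancel with the polynomial part, so the numerator is (-4)·w^2 + o(w^2), and the limit is (-4)/(-2) = 2.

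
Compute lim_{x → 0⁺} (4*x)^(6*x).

1

Base → 0⁺ and exponent → 0⁺: a 0^0 form.
Take logs: 6x·ln(4x). This is 0·(−∞); rewriting as ln(4x)/(1/(6x)) and applying L'Hôpital gives 0.
Hence the limit is e^0 = 1.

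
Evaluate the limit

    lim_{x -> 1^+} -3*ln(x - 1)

As x → 1⁺, x - 1 → 0⁺ and ln(x - 1) → −∞.
Multiplying by -3 gives ∞.

∞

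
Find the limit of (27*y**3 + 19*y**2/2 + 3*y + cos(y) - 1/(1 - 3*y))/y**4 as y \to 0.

Substitution gives 0/0 (the numerator vanishes to order 4).
Expand each term to order y^4: the coefficient of y^4 in cos(y) is 1/24 and in −1/(1 - 3y) is -81.
Lower-order terms cancel with the polynomial part, so the numerator is (-1943/24)·y^4 + o(y^4), and the limit is (-1943/24)/(1) = -1943/24.

-1943/24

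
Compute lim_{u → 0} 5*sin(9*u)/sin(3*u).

Substitution gives 0/0.
Divide numerator and denominator by u: sin(9u)/u → 9 and sin(3u)/u → 3, so the limit is 5·9/3 = 15.

15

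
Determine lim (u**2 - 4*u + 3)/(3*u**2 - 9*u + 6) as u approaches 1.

At u = 1 both the top and bottom vanish — a removable singularity. Factoring out (u - 1) from each leaves (u - 3)/(3*u - 6), which at u = 1 equals 2/3.

2/3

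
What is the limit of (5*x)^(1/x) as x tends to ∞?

Base → ∞ and exponent → 0: an ∞^0 form.
Take logs: (1/x)·ln(5·x^1) = (ln 5 + 1·ln x)/x → 0.
So the limit is e^0 = 1.

1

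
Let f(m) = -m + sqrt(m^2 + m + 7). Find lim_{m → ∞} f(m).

An ∞ − ∞ form. Rationalising with the conjugate, the difference becomes (m + 7) / (√(m^2 + m + 7) + m).
For large m the denominator behaves like 2·m, so the quotient tends to 1/2 = 1/2.

1/2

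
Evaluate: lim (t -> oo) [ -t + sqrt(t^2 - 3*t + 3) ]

-3/2

An ∞ − ∞ form. Rationalising with the conjugate, the difference becomes (-3t + 3) / (√(t^2 - 3*t + 3) + t).
For large t the denominator behaves like 2·t, so the quotient tends to -3/2 = -3/2.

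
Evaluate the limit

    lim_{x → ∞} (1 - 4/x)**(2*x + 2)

e^(-8)

Let L be the limit and take ln: ln L = lim (2x + 2)·ln(1 - 4/x) = lim (2x + 2)·(-4/x + O(1/x²)) = -8.
Hence L = e^(-8).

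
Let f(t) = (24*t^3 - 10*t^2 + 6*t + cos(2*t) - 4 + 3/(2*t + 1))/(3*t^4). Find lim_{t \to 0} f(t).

146/9

Substitution gives 0/0; apply L'Hôpital's rule 4 times.
After differentiating numerator and denominator 4 times the quotient is (16*cos(2*t) + 1152/(2*t + 1)^5)/(72); at t = 0 this is 146/9.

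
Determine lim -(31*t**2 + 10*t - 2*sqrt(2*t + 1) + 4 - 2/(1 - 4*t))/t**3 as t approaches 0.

129

Substitution gives 0/0; apply L'Hôpital's rule 3 times.
After differentiating numerator and denominator 3 times the quotient is (-768/(4*t - 1)^4 - 6/(2*t + 1)^(5/2))/(-6); at t = 0 this is 129.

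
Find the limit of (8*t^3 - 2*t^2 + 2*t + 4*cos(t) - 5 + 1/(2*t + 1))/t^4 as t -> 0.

97/6

Substitution gives 0/0 (the numerator vanishes to order 4).
Expand each term to order t^4: the coefficient of t^4 in 4·cos(t) is 1/6 and in 1/(1 + 2t) is 16.
Lower-order terms cancel with the polynomial part, so the numerator is (97/6)·t^4 + o(t^4), and the limit is (97/6)/(1) = 97/6.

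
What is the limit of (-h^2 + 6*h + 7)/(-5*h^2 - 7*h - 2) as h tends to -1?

At h = -1 both the top and bottom vanish — a removable singularity. Factoring out (h + 1) from each leaves (7 - h)/(-5*h - 2), which at h = -1 equals 8/3.

8/3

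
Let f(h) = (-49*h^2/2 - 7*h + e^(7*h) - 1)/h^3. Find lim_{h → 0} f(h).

343/6

Direct substitution gives 0/0.
Apply L'Hôpital: lim (-49*h + 7*e^(7*h) - 7)/(3*h^2), still 0/0.
Apply L'Hôpital: lim (49*e^(7*h) - 49)/(6*h), still 0/0.
After 3 applications of L'Hôpital's rule the quotient is (343*e^(7*h))/(6); substituting h = 0 gives 343/6.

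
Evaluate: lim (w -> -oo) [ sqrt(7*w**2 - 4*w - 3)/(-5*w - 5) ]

For large |w|, √(7*w^2 - 4*w - 3) ≈ √7·|w| and the denominator ≈ -5w.
Since w → −∞, |w| = −w, giving −√7/(-5) = √(7)/5.

√(7)/5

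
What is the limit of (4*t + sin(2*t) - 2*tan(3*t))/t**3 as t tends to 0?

Substitution gives 0/0; apply L'Hôpital's rule 3 times.
After differentiating numerator and denominator 3 times the quotient is (-8*cos(2*t) - 324*tan(3*t)^4 - 432*tan(3*t)^2 - 108)/(6); at t = 0 this is -58/3.

-58/3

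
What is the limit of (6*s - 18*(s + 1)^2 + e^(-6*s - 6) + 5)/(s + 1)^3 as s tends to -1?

Direct substitution gives 0/0.
Apply L'Hôpital: lim (-36*s - 6*e^(-6*s - 6) - 30)/(3*(s + 1)^2), still 0/0.
Apply L'Hôpital: lim (36*e^(-6*s - 6) - 36)/(6*s + 6), still 0/0.
After 3 applications of L'Hôpital's rule the quotient is (-216*e^(-6*s - 6))/(6); substituting s = -1 gives -36.

-36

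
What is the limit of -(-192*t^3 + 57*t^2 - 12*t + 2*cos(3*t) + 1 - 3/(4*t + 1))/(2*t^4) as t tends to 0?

3045/8

Substitution gives 0/0 (the numerator vanishes to order 4).
Expand each term to order t^4: the coefficient of t^4 in -3·1/(1 + 4t) is -768 and in 2·cos(3t) is 27/4.
Lower-order terms cancel with the polynomial part, so the numerator is (-3045/4)·t^4 + o(t^4), and the limit is (-3045/4)/(-2) = 3045/8.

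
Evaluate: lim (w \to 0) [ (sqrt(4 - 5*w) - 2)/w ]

-5/4

Substitution gives 0/0. Multiply numerator and denominator by the conjugate √(4 - 5w) + √4.
The numerator becomes (4 - 5w) − 4 = -5w, so the expression simplifies to -5/(√(4 - 5w) + √4).
Letting w → 0 gives -5/(2√4) = -5/4.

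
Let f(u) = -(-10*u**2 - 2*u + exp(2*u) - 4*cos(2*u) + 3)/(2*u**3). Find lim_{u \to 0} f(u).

-2/3

Substitution gives 0/0; apply L'Hôpital's rule 3 times.
After differentiating numerator and denominator 3 times the quotient is (8*e^(2*u) - 32*sin(2*u))/(-12); at u = 0 this is -2/3.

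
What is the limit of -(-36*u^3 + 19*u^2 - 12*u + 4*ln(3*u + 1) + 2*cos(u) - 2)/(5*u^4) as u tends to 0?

971/60

Substitution gives 0/0 (the numerator vanishes to order 4).
Expand each term to order u^4: the coefficient of u^4 in 4·ln(1 + 3u) is -81 and in 2·cos(u) is 1/12.
Lower-order terms cancel with the polynomial part, so the numerator is (-971/12)·u^4 + o(u^4), and the limit is (-971/12)/(-5) = 971/60.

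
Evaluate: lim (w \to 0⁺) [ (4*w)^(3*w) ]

1

Base → 0⁺ and exponent → 0⁺: a 0^0 form.
Take logs: 3w·ln(4w). This is 0·(−∞); rewriting as ln(4w)/(1/(3w)) and applying L'Hôpital gives 0.
Hence the limit is e^0 = 1.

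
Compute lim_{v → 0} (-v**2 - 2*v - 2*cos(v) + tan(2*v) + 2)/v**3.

8/3

Substitution gives 0/0; apply L'Hôpital's rule 3 times.
After differentiating numerator and denominator 3 times the quotient is (-2*sin(v) + 48*tan(2*v)^4 + 64*tan(2*v)^2 + 16)/(6); at v = 0 this is 8/3.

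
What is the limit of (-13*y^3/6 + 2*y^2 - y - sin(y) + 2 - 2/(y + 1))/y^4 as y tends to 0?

Substitution gives 0/0 (the numerator vanishes to order 4).
Expand each term to order y^4: the coefficient of y^4 in -2·1/(1 + y) is -2 and in −sin(y) is 0.
Lower-order terms cancel with the polynomial part, so the numerator is (-2)·y^4 + o(y^4), and the limit is (-2)/(1) = -2.

-2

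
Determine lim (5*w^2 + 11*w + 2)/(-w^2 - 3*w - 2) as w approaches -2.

-9

At w = -2 both the top and bottom vanish — a removable singularity. Factoring out (w + 2) from each leaves (5*w + 1)/(-w - 1), which at w = -2 equals -9.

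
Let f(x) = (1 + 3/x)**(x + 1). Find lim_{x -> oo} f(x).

e^(3)

Write it as [(1 + 3/x)^x]^(1) · (1 + 3/x)^(1). The bracketed term tends to e^(3) and the second factor to 1, so the limit is e^(3).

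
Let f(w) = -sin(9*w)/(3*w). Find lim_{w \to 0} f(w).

-3

Substitution gives 0/0.
Write it as (9/(-3))·sin(9w)/(9w); since sin(u)/u → 1, the limit is -3.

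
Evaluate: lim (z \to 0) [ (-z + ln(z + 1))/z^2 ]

-1/2

Direct substitution gives 0/0.
Apply L'Hôpital: lim (-1 + 1/(z + 1))/(2*z), still 0/0.
After 2 applications of L'Hôpital's rule the quotient is (-1/(z + 1)^2)/(2); substituting z = 0 gives -1/2.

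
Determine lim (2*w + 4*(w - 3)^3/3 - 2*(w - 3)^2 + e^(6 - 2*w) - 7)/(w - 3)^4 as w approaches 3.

2/3

Direct substitution gives 0/0.
Apply L'Hôpital: lim (-4*w + 4*(w - 3)^2 - 2*e^(6 - 2*w) + 14)/(4*(w - 3)^3), still 0/0.
Apply L'Hôpital: lim (8*w + 4*e^(6 - 2*w) - 28)/(12*(w - 3)^2), still 0/0.
Apply L'Hôpital: lim (8 - 8*e^(6 - 2*w))/(24*w - 72), still 0/0.
After 4 applications of L'Hôpital's rule the quotient is (16*e^(6 - 2*w))/(24); substituting w = 3 gives 2/3.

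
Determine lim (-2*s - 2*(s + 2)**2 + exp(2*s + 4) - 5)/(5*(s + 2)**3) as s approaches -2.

4/15

Direct substitution gives 0/0.
Apply L'Hôpital: lim (-4*s + 2*e^(2*s + 4) - 10)/(15*(s + 2)^2), still 0/0.
Apply L'Hôpital: lim (4*e^(2*s + 4) - 4)/(30*s + 60), still 0/0.
After 3 applications of L'Hôpital's rule the quotient is (8*e^(2*s + 4))/(30); substituting s = -2 gives 4/15.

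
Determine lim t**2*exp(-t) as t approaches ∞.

Write as t^2/e^{1t}, an ∞/∞ form.
Exponential growth dominates any polynomial, so repeated L'Hôpital (or the standard result) gives 0.

0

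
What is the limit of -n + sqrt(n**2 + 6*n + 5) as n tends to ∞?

This has the form ∞ − ∞. Multiply and divide by the conjugate √(n^2 + 6*n + 5) + n.
That gives (6n + 5) / (√(n^2 + 6*n + 5) + n).
Divide numerator and denominator by n: the limit is 6/(2·1) = 3.

3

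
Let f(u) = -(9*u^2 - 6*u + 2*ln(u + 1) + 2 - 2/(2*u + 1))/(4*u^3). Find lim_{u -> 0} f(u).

Substitution gives 0/0; apply L'Hôpital's rule 3 times.
After differentiating numerator and denominator 3 times the quotient is (96/(2*u + 1)^4 + 4/(u + 1)^3)/(-24); at u = 0 this is -25/6.

-25/6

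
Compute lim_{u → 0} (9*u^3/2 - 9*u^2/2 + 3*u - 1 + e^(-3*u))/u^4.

Direct substitution gives 0/0.
Apply L'Hôpital: lim (27*u^2/2 - 9*u + 3 - 3*e^(-3*u))/(4*u^3), still 0/0.
Apply L'Hôpital: lim (27*u - 9 + 9*e^(-3*u))/(12*u^2), still 0/0.
Apply L'Hôpital: lim (27 - 27*e^(-3*u))/(24*u), still 0/0.
After 4 applications of L'Hôpital's rule the quotient is (81*e^(-3*u))/(24); substituting u = 0 gives 27/8.

27/8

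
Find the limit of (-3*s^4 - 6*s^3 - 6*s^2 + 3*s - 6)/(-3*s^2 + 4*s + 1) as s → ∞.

∞

The numerator has higher degree (4 > 2); the quotient behaves like (-3/(-3))·s^2 for large |s|.
As s → +∞ this diverges to ∞.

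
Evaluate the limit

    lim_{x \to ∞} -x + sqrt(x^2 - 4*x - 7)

-2

This has the form ∞ − ∞. Multiply and divide by the conjugate √(x^2 - 4*x - 7) + x.
That gives (-4x - 7) / (√(x^2 - 4*x - 7) + x).
Divide numerator and denominator by x: the limit is -4/(2·1) = -2.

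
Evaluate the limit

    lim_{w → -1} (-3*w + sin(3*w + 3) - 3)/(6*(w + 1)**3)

Direct substitution gives 0/0.
Apply L'Hôpital: lim (3*cos(3*w + 3) - 3)/(18*(w + 1)^2), still 0/0.
Apply L'Hôpital: lim (-9*sin(3*w + 3))/(36*w + 36), still 0/0.
After 3 applications of L'Hôpital's rule the quotient is (-27*cos(3*w + 3))/(36); substituting w = -1 gives -3/4.

-3/4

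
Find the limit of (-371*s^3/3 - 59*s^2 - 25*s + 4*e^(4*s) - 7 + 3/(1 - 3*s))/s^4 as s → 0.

857/3

Substitution gives 0/0; apply L'Hôpital's rule 4 times.
After differentiating numerator and denominator 4 times the quotient is (1024*e^(4*s) - 5832/(3*s - 1)^5)/(24); at s = 0 this is 857/3.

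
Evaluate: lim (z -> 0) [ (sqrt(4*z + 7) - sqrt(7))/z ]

A 0/0 form; rationalise with √(7 + 4z) + √7. This collapses the numerator to 4z, leaving 4/(√(7 + 4z) + √7) → 4/(2√7) = 2*√(7)/7.

2*√(7)/7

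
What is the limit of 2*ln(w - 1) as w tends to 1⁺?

As w → 1⁺, w - 1 → 0⁺ and ln(w - 1) → −∞.
Multiplying by 2 gives -∞.

-∞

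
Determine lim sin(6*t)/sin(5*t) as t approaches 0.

6/5

Substitution gives 0/0.
Divide numerator and denominator by t: sin(6t)/t → 6 and sin(5t)/t → 5, so the limit is 1·6/5 = 6/5.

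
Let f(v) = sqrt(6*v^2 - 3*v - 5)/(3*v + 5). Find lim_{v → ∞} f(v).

√(6)/3

For large |v|, √(6*v^2 - 3*v - 5) ≈ √6·|v| and the denominator ≈ 3v.
Since v → +∞, |v| = v, giving √6/(3) = √(6)/3.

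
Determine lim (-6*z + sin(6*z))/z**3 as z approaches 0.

Direct substitution gives 0/0.
Apply L'Hôpital: lim (6*cos(6*z) - 6)/(3*z^2), still 0/0.
Apply L'Hôpital: lim (-36*sin(6*z))/(6*z), still 0/0.
After 3 applications of L'Hôpital's rule the quotient is (-216*cos(6*z))/(6); substituting z = 0 gives -36.

-36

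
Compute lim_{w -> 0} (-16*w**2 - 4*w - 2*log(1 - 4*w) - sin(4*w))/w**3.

160/3

Substitution gives 0/0 (the numerator vanishes to order 3).
Expand each term to order w^3: the coefficient of w^3 in −sin(4w) is 32/3 and in -2·ln(1 - 4w) is 128/3.
Lower-order terms cancel with the polynomial part, so the numerator is (160/3)·w^3 + o(w^3), and the limit is (160/3)/(1) = 160/3.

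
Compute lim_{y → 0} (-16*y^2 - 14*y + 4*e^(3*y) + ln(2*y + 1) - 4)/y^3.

Substitution gives 0/0 (the numerator vanishes to order 3).
Expand each term to order y^3: the coefficient of y^3 in ln(1 + 2y) is 8/3 and in 4·e^(3y) is 18.
Lower-order terms cancel with the polynomial part, so the numerator is (62/3)·y^3 + o(y^3), and the limit is (62/3)/(1) = 62/3.

62/3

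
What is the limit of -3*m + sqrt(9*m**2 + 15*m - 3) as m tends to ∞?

5/2

This has the form ∞ − ∞. Multiply and divide by the conjugate √(9*m^2 + 15*m - 3) + 3m.
That gives (15m - 3) / (√(9*m^2 + 15*m - 3) + 3m).
Divide numerator and denominator by m: the limit is 15/(2·3) = 5/2.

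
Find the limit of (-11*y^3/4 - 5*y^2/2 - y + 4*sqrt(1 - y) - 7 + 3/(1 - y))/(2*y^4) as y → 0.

Substitution gives 0/0 (the numerator vanishes to order 4).
Expand each term to order y^4: the coefficient of y^4 in 3·1/(1 - y) is 3 and in 4·√(1 - y) is -5/32.
Lower-order terms cancel with the polynomial part, so the numerator is (91/32)·y^4 + o(y^4), and the limit is (91/32)/(2) = 91/64.

91/64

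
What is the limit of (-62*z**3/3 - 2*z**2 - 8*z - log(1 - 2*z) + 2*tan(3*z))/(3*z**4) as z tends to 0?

Substitution gives 0/0 (the numerator vanishes to order 4).
Expand each term to order z^4: the coefficient of z^4 in −ln(1 - 2z) is 4 and in 2·tan(3z) is 0.
Lower-order terms cancel with the polynomial part, so the numerator is (4)·z^4 + o(z^4), and the limit is (4)/(3) = 4/3.

4/3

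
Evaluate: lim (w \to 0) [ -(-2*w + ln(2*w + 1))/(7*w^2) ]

Direct substitution gives 0/0.
Apply L'Hôpital: lim (-2 + 2/(2*w + 1))/(-14*w), still 0/0.
After 2 applications of L'Hôpital's rule the quotient is (-4/(2*w + 1)^2)/(-14); substituting w = 0 gives 2/7.

2/7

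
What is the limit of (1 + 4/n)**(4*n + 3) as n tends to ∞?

The base → 1 and the exponent → ∞: a 1^∞ form.
Take logarithms: (4n + 3)·ln(1 + 4/n). Since ln(1+u) ~ u for small u, this behaves like (4n)·(4/n) → 16.
So the limit is e^(16).

e^(16)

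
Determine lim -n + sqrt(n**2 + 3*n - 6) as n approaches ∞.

This has the form ∞ − ∞. Multiply and divide by the conjugate √(n^2 + 3*n - 6) + n.
That gives (3n - 6) / (√(n^2 + 3*n - 6) + n).
Divide numerator and denominator by n: the limit is 3/(2·1) = 3/2.

3/2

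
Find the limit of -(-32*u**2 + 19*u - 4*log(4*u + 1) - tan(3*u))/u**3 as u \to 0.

283/3

Substitution gives 0/0 (the numerator vanishes to order 3).
Expand each term to order u^3: the coefficient of u^3 in -4·ln(1 + 4u) is -256/3 and in −tan(3u) is -9.
Lower-order terms cancel with the polynomial part, so the numerator is (-283/3)·u^3 + o(u^3), and the limit is (-283/3)/(-1) = 283/3.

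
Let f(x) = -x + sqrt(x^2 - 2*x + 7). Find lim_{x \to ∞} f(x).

This has the form ∞ − ∞. Multiply and divide by the conjugate √(x^2 - 2*x + 7) + x.
That gives (-2x + 7) / (√(x^2 - 2*x + 7) + x).
Divide numerator and denominator by x: the limit is -2/(2·1) = -1.

-1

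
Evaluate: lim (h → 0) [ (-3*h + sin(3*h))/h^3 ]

Direct substitution gives 0/0.
Apply L'Hôpital: lim (3*cos(3*h) - 3)/(3*h^2), still 0/0.
Apply L'Hôpital: lim (-9*sin(3*h))/(6*h), still 0/0.
After 3 applications of L'Hôpital's rule the quotient is (-27*cos(3*h))/(6); substituting h = 0 gives -9/2.

-9/2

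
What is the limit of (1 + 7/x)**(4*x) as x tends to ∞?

e^(28)

Let L be the limit and take ln: ln L = lim (4x)·ln(1 + 7/x) = lim (4x)·(7/x + O(1/x²)) = 28.
Hence L = e^(28).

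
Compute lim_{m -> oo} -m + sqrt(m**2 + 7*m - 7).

This has the form ∞ − ∞. Multiply and divide by the conjugate √(m^2 + 7*m - 7) + m.
That gives (7m - 7) / (√(m^2 + 7*m - 7) + m).
Divide numerator and denominator by m: the limit is 7/(2·1) = 7/2.

7/2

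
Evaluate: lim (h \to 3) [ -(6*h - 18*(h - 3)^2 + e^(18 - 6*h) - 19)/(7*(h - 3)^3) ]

Direct substitution gives 0/0.
Apply L'Hôpital: lim (-36*h - 6*e^(18 - 6*h) + 114)/(-21*(h - 3)^2), still 0/0.
Apply L'Hôpital: lim (36*e^(18 - 6*h) - 36)/(126 - 42*h), still 0/0.
After 3 applications of L'Hôpital's rule the quotient is (-216*e^(18 - 6*h))/(-42); substituting h = 3 gives 36/7.

36/7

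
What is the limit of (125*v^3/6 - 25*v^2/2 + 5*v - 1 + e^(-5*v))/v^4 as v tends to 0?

Direct substitution gives 0/0.
Apply L'Hôpital: lim (125*v^2/2 - 25*v + 5 - 5*e^(-5*v))/(4*v^3), still 0/0.
Apply L'Hôpital: lim (125*v - 25 + 25*e^(-5*v))/(12*v^2), still 0/0.
Apply L'Hôpital: lim (125 - 125*e^(-5*v))/(24*v), still 0/0.
After 4 applications of L'Hôpital's rule the quotient is (625*e^(-5*v))/(24); substituting v = 0 gives 625/24.

625/24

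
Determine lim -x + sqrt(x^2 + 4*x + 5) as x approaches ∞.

2

An ∞ − ∞ form. Rationalising with the conjugate, the difference becomes (4x + 5) / (√(x^2 + 4*x + 5) + x).
For large x the denominator behaves like 2·x, so the quotient tends to 4/2 = 2.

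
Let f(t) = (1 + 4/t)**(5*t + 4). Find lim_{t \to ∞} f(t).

e^(20)

Let L be the limit and take ln: ln L = lim (5t + 4)·ln(1 + 4/t) = lim (5t + 4)·(4/t + O(1/t²)) = 20.
Hence L = e^(20).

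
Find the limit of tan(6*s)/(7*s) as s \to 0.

Substitution gives 0/0.
Since tan(u)/u → 1 as u → 0, tan(6s)/(6s) → 1 and the limit is 6/7.

6/7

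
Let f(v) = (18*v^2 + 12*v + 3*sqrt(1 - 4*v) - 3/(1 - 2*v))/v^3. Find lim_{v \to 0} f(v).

-36

Substitution gives 0/0 (the numerator vanishes to order 3).
Expand each term to order v^3: the coefficient of v^3 in 3·√(1 - 4v) is -12 and in -3·1/(1 - 2v) is -24.
Lower-order terms cancel with the polynomial part, so the numerator is (-36)·v^3 + o(v^3), and the limit is (-36)/(1) = -36.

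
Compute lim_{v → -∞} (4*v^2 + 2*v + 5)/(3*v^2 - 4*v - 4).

Numerator and denominator both have degree 2.
Dividing every term by v^2, all lower-order terms vanish and the limit is the ratio of leading coefficients, 4/(3) = 4/3.

4/3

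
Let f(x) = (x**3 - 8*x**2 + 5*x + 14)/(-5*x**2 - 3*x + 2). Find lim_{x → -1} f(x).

Direct substitution gives 0/0, so factor. Both numerator and denominator have (x + 1) as a factor.
After cancelling, the expression reduces to (x^2 - 9*x + 14)/(2 - 5*x).
Substituting x = -1 gives 24/7.

24/7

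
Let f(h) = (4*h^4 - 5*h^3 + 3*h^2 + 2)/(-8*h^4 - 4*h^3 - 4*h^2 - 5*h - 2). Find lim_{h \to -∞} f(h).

-1/2

Numerator and denominator both have degree 4.
Dividing every term by h^4, all lower-order terms vanish and the limit is the ratio of leading coefficients, 4/(-8) = -1/2.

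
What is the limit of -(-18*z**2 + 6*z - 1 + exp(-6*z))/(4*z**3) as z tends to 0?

9

Direct substitution gives 0/0.
Apply L'Hôpital: lim (-36*z + 6 - 6*e^(-6*z))/(-12*z^2), still 0/0.
Apply L'Hôpital: lim (-36 + 36*e^(-6*z))/(-24*z), still 0/0.
After 3 applications of L'Hôpital's rule the quotient is (-216*e^(-6*z))/(-24); substituting z = 0 gives 9.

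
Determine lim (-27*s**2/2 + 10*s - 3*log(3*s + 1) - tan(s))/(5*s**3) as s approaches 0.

-82/15

Substitution gives 0/0 (the numerator vanishes to order 3).
Expand each term to order s^3: the coefficient of s^3 in −tan(s) is -1/3 and in -3·ln(1 + 3s) is -27.
Lower-order terms cancel with the polynomial part, so the numerator is (-82/3)·s^3 + o(s^3), and the limit is (-82/3)/(5) = -82/15.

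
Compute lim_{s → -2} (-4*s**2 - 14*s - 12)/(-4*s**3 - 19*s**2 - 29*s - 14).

At s = -2 both the top and bottom vanish — a removable singularity. Factoring out (s + 2) from each leaves (-4*s - 6)/(-4*s^2 - 11*s - 7), which at s = -2 equals -2.

-2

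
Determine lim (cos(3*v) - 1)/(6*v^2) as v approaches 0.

-3/4

Direct substitution gives 0/0.
Apply L'Hôpital: lim (-3*sin(3*v))/(12*v), still 0/0.
After 2 applications of L'Hôpital's rule the quotient is (-9*cos(3*v))/(12); substituting v = 0 gives -3/4.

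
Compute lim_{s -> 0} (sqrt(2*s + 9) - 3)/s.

1/3

A 0/0 form; rationalise with √(9 + 2s) + √9. This collapses the numerator to 2s, leaving 2/(√(9 + 2s) + √9) → 2/(2√9) = 1/3.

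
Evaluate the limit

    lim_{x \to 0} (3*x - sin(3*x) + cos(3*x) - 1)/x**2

Substitution gives 0/0; apply L'Hôpital's rule 2 times.
After differentiating numerator and denominator 2 times the quotient is (-9*sqrt(2)*cos(3*x + pi/4))/(2); at x = 0 this is -9/2.

-9/2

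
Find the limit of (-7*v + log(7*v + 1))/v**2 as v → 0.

-49/2

Direct substitution gives 0/0.
Apply L'Hôpital: lim (-7 + 7/(7*v + 1))/(2*v), still 0/0.
After 2 applications of L'Hôpital's rule the quotient is (-49/(7*v + 1)^2)/(2); substituting v = 0 gives -49/2.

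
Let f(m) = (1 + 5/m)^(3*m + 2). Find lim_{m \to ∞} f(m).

e^(15)

Write it as [(1 + 5/m)^m]^(3) · (1 + 5/m)^(2). The bracketed term tends to e^(5) and the second factor to 1, so the limit is e^(15).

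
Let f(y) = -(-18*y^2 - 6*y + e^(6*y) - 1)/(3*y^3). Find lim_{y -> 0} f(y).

Direct substitution gives 0/0.
Apply L'Hôpital: lim (-36*y + 6*e^(6*y) - 6)/(-9*y^2), still 0/0.
Apply L'Hôpital: lim (36*e^(6*y) - 36)/(-18*y), still 0/0.
After 3 applications of L'Hôpital's rule the quotient is (216*e^(6*y))/(-18); substituting y = 0 gives -12.

-12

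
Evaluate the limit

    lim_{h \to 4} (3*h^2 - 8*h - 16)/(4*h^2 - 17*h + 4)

16/15

At h = 4 both the top and bottom vanish — a removable singularity. Factoring out (h - 4) from each leaves (3*h + 4)/(4*h - 1), which at h = 4 equals 16/15.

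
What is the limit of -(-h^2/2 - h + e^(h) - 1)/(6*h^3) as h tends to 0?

-1/36

Direct substitution gives 0/0.
Apply L'Hôpital: lim (-h + e^(h) - 1)/(-18*h^2), still 0/0.
Apply L'Hôpital: lim (e^(h) - 1)/(-36*h), still 0/0.
After 3 applications of L'Hôpital's rule the quotient is (e^(h))/(-36); substituting h = 0 gives -1/36.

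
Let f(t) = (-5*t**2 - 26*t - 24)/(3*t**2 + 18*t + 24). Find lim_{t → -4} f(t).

Since t = -4 makes numerator and denominator zero, (t + 4) divides both.
Cancelling it gives (-5*t - 6)/(3*t + 6); now plug in t = -4 to get -7/3.

-7/3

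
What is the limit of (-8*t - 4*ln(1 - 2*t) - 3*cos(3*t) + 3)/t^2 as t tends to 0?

43/2

Substitution gives 0/0 (the numerator vanishes to order 2).
Expand each term to order t^2: the coefficient of t^2 in -3·cos(3t) is 27/2 and in -4·ln(1 - 2t) is 8.
Lower-order terms cancel with the polynomial part, so the numerator is (43/2)·t^2 + o(t^2), and the limit is (43/2)/(1) = 43/2.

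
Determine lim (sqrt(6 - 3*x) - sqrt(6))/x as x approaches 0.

Substitution gives 0/0. Multiply numerator and denominator by the conjugate √(6 - 3x) + √6.
The numerator becomes (6 - 3x) − 6 = -3x, so the expression simplifies to -3/(√(6 - 3x) + √6).
Letting x → 0 gives -3/(2√6) = -√(6)/4.

-√(6)/4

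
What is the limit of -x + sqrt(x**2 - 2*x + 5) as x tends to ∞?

An ∞ − ∞ form. Rationalising with the conjugate, the difference becomes (-2x + 5) / (√(x^2 - 2*x + 5) + x).
For large x the denominator behaves like 2·x, so the quotient tends to -2/2 = -1.

-1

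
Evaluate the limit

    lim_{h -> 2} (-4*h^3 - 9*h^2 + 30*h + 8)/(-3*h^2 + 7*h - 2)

Direct substitution gives 0/0, so factor. Both numerator and denominator have (h - 2) as a factor.
After cancelling, the expression reduces to (-4*h^2 - 17*h - 4)/(1 - 3*h).
Substituting h = 2 gives 54/5.

54/5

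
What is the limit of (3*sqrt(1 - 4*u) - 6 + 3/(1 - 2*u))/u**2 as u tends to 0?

Substitution gives 0/0 (the numerator vanishes to order 2).
Expand each term to order u^2: the coefficient of u^2 in 3·1/(1 - 2u) is 12 and in 3·√(1 - 4u) is -6.
Lower-order terms cancel with the polynomial part, so the numerator is (6)·u^2 + o(u^2), and the limit is (6)/(1) = 6.

6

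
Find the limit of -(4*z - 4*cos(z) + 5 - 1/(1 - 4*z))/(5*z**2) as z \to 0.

Substitution gives 0/0 (the numerator vanishes to order 2).
Expand each term to order z^2: the coefficient of z^2 in −1/(1 - 4z) is -16 and in -4·cos(z) is 2.
Lower-order terms cancel with the polynomial part, so the numerator is (-14)·z^2 + o(z^2), and the limit is (-14)/(-5) = 14/5.

14/5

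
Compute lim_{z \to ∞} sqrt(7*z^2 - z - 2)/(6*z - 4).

For large |z|, √(7*z^2 - z - 2) ≈ √7·|z| and the denominator ≈ 6z.
Since z → +∞, |z| = z, giving √7/(6) = √(7)/6.

√(7)/6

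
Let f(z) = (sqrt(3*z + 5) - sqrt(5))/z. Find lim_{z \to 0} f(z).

3*√(5)/10

Substitution gives 0/0. Multiply numerator and denominator by the conjugate √(5 + 3z) + √5.
The numerator becomes (5 + 3z) − 5 = 3z, so the expression simplifies to 3/(√(5 + 3z) + √5).
Letting z → 0 gives 3/(2√5) = 3*√(5)/10.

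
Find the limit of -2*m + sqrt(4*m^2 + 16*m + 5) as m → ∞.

An ∞ − ∞ form. Rationalising with the conjugate, the difference becomes (16m + 5) / (√(4*m^2 + 16*m + 5) + 2m).
For large m the denominator behaves like 2·2m, so the quotient tends to 16/4 = 4.

4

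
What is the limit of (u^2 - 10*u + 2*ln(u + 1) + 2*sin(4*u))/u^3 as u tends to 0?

Substitution gives 0/0 (the numerator vanishes to order 3).
Expand each term to order u^3: the coefficient of u^3 in 2·ln(1 + u) is 2/3 and in 2·sin(4u) is -64/3.
Lower-order terms cancel with the polynomial part, so the numerator is (-62/3)·u^3 + o(u^3), and the limit is (-62/3)/(1) = -62/3.

-62/3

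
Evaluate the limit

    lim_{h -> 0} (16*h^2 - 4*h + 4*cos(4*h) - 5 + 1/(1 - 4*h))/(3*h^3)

64/3

Substitution gives 0/0; apply L'Hôpital's rule 3 times.
After differentiating numerator and denominator 3 times the quotient is (256*sin(4*h) + 384/(4*h - 1)^4)/(18); at h = 0 this is 64/3.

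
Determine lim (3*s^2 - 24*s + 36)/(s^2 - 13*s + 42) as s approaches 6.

-12

Since s = 6 makes numerator and denominator zero, (s - 6) divides both.
Cancelling it gives (3*s - 6)/(s - 7); now plug in s = 6 to get -12.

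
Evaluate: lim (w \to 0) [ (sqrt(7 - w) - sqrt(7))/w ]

A 0/0 form; rationalise with √(7 - w) + √7. This collapses the numerator to -w, leaving -1/(√(7 - w) + √7) → -1/(2√7) = -√(7)/14.

-√(7)/14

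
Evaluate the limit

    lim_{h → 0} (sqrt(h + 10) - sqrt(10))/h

Substitution gives 0/0. Multiply numerator and denominator by the conjugate √(10 + h) + √10.
The numerator becomes (10 + h) − 10 = h, so the expression simplifies to 1/(√(10 + h) + √10).
Letting h → 0 gives 1/(2√10) = √(10)/20.

√(10)/20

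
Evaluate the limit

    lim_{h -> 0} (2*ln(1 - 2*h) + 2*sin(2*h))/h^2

Substitution gives 0/0 (the numerator vanishes to order 2).
Expand each term to order h^2: the coefficient of h^2 in 2·ln(1 - 2h) is -4 and in 2·sin(2h) is 0.
Lower-order terms cancel with the polynomial part, so the numerator is (-4)·h^2 + o(h^2), and the limit is (-4)/(1) = -4.

-4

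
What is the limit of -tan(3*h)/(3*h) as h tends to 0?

-1

Substitution gives 0/0.
Since tan(u)/u → 1 as u → 0, tan(3h)/(3h) → 1 and the limit is 3/(-3) = -1.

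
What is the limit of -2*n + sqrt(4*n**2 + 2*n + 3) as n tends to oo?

An ∞ − ∞ form. Rationalising with the conjugate, the difference becomes (2n + 3) / (√(4*n^2 + 2*n + 3) + 2n).
For large n the denominator behaves like 2·2n, so the quotient tends to 2/4 = 1/2.

1/2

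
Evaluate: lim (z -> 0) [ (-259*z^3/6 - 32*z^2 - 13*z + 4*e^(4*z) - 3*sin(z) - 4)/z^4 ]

128/3

Substitution gives 0/0; apply L'Hôpital's rule 4 times.
After differentiating numerator and denominator 4 times the quotient is (1024*e^(4*z) - 3*sin(z))/(24); at z = 0 this is 128/3.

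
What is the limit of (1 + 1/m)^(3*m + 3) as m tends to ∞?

e^(3)

The base → 1 and the exponent → ∞: a 1^∞ form.
Take logarithms: (3m + 3)·ln(1 + 1/m). Since ln(1+u) ~ u for small u, this behaves like (3m)·(1/m) → 3.
So the limit is e^(3).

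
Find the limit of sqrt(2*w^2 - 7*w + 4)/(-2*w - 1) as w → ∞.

For large |w|, √(2*w^2 - 7*w + 4) ≈ √2·|w| and the denominator ≈ -2w.
Since w → +∞, |w| = w, giving √2/(-2) = -√(2)/2.

-√(2)/2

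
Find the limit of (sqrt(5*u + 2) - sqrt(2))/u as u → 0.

Substitution gives 0/0. Multiply numerator and denominator by the conjugate √(2 + 5u) + √2.
The numerator becomes (2 + 5u) − 2 = 5u, so the expression simplifies to 5/(√(2 + 5u) + √2).
Letting u → 0 gives 5/(2√2) = 5*√(2)/4.

5*√(2)/4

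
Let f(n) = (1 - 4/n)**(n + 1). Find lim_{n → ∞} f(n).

Write it as [(1 - 4/n)^n]^(1) · (1 - 4/n)^(1). The bracketed term tends to e^(-4) and the second factor to 1, so the limit is e^(-4).

e^(-4)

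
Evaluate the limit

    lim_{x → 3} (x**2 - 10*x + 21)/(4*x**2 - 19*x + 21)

-4/5

Direct substitution gives 0/0, so factor. Both numerator and denominator have (x - 3) as a factor.
After cancelling, the expression reduces to (x - 7)/(4*x - 7).
Substituting x = 3 gives -4/5.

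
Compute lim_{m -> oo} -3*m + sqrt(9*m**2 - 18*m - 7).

-3

An ∞ − ∞ form. Rationalising with the conjugate, the difference becomes (-18m - 7) / (√(9*m^2 - 18*m - 7) + 3m).
For large m the denominator behaves like 2·3m, so the quotient tends to -18/6 = -3.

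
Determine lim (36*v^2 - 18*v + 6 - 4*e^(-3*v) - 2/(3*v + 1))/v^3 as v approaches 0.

Substitution gives 0/0; apply L'Hôpital's rule 3 times.
After differentiating numerator and denominator 3 times the quotient is (108*e^(-3*v) + 324/(3*v + 1)^4)/(6); at v = 0 this is 72.

72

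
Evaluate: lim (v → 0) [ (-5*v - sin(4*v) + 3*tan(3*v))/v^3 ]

Substitution gives 0/0; apply L'Hôpital's rule 3 times.
After differentiating numerator and denominator 3 times the quotient is (64*cos(4*v) + 486*tan(3*v)^4 + 648*tan(3*v)^2 + 162)/(6); at v = 0 this is 113/3.

113/3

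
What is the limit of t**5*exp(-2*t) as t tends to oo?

0

Write as t^5/e^{2t}, an ∞/∞ form.
Exponential growth dominates any polynomial, so repeated L'Hôpital (or the standard result) gives 0.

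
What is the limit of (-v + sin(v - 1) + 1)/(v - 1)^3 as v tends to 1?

-1/6

Direct substitution gives 0/0.
Apply L'Hôpital: lim (cos(v - 1) - 1)/(3*(v - 1)^2), still 0/0.
Apply L'Hôpital: lim (-sin(v - 1))/(6*v - 6), still 0/0.
After 3 applications of L'Hôpital's rule the quotient is (-cos(v - 1))/(6); substituting v = 1 gives -1/6.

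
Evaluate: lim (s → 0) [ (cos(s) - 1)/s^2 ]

Direct substitution gives 0/0.
Apply L'Hôpital: lim (-sin(s))/(2*s), still 0/0.
After 2 applications of L'Hôpital's rule the quotient is (-cos(s))/(2); substituting s = 0 gives -1/2.

-1/2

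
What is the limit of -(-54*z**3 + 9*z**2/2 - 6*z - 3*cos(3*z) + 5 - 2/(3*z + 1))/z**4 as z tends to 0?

Substitution gives 0/0; apply L'Hôpital's rule 4 times.
After differentiating numerator and denominator 4 times the quotient is (-243*cos(3*z) - 3888/(3*z + 1)^5)/(-24); at z = 0 this is 1377/8.

1377/8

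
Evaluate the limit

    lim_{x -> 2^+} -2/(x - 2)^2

As x → 2⁺, (x - 2) → 0⁺, so (x - 2)^2 → 0⁺ and -2/(x - 2)^2 → -∞.

-∞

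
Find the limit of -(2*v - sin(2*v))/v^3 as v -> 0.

-4/3

Direct substitution gives 0/0.
Apply L'Hôpital: lim (2 - 2*cos(2*v))/(-3*v^2), still 0/0.
Apply L'Hôpital: lim (4*sin(2*v))/(-6*v), still 0/0.
After 3 applications of L'Hôpital's rule the quotient is (8*cos(2*v))/(-6); substituting v = 0 gives -4/3.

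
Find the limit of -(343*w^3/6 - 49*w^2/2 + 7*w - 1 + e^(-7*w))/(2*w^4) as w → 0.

Direct substitution gives 0/0.
Apply L'Hôpital: lim (343*w^2/2 - 49*w + 7 - 7*e^(-7*w))/(-8*w^3), still 0/0.
Apply L'Hôpital: lim (343*w - 49 + 49*e^(-7*w))/(-24*w^2), still 0/0.
Apply L'Hôpital: lim (343 - 343*e^(-7*w))/(-48*w), still 0/0.
After 4 applications of L'Hôpital's rule the quotient is (2401*e^(-7*w))/(-48); substituting w = 0 gives -2401/48.

-2401/48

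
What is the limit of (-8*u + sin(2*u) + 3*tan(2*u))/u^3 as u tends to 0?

Substitution gives 0/0; apply L'Hôpital's rule 3 times.
After differentiating numerator and denominator 3 times the quotient is (-8*cos(2*u) + 144*tan(2*u)^4 + 192*tan(2*u)^2 + 48)/(6); at u = 0 this is 20/3.

20/3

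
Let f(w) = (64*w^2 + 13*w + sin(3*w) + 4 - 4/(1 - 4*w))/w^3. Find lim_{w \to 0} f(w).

Substitution gives 0/0; apply L'Hôpital's rule 3 times.
After differentiating numerator and denominator 3 times the quotient is (-27*cos(3*w) - 1536/(4*w - 1)^4)/(6); at w = 0 this is -521/2.

-521/2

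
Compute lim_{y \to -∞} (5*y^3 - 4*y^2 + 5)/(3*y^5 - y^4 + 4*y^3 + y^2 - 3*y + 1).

The denominator has degree 5 and the numerator degree 3. Dividing numerator and denominator by y^5 sends every term to 0 except the leading denominator term, so the limit is 0.

0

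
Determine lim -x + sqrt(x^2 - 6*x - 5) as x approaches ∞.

-3

This has the form ∞ − ∞. Multiply and divide by the conjugate √(x^2 - 6*x - 5) + x.
That gives (-6x - 5) / (√(x^2 - 6*x - 5) + x).
Divide numerator and denominator by x: the limit is -6/(2·1) = -3.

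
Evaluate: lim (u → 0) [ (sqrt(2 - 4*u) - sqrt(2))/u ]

A 0/0 form; rationalise with √(2 - 4u) + √2. This collapses the numerator to -4u, leaving -4/(√(2 - 4u) + √2) → -4/(2√2) = -√(2).

-√(2)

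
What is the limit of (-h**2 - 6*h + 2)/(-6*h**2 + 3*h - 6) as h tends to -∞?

1/6

Numerator and denominator both have degree 2.
Dividing every term by h^2, all lower-order terms vanish and the limit is the ratio of leading coefficients, -1/(-6) = 1/6.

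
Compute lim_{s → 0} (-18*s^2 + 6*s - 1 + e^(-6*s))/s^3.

Direct substitution gives 0/0.
Apply L'Hôpital: lim (-36*s + 6 - 6*e^(-6*s))/(3*s^2), still 0/0.
Apply L'Hôpital: lim (-36 + 36*e^(-6*s))/(6*s), still 0/0.
After 3 applications of L'Hôpital's rule the quotient is (-216*e^(-6*s))/(6); substituting s = 0 gives -36.

-36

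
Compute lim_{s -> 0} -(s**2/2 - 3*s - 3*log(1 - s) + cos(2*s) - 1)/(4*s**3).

-1/4

Substitution gives 0/0 (the numerator vanishes to order 3).
Expand each term to order s^3: the coefficient of s^3 in -3·ln(1 - s) is 1 and in cos(2s) is 0.
Lower-order terms cancel with the polynomial part, so the numerator is (1)·s^3 + o(s^3), and the limit is (1)/(-4) = -1/4.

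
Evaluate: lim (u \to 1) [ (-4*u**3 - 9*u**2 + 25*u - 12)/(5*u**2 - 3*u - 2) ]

-5/7

Since u = 1 makes numerator and denominator zero, (u - 1) divides both.
Cancelling it gives (-4*u^2 - 13*u + 12)/(5*u + 2); now plug in u = 1 to get -5/7.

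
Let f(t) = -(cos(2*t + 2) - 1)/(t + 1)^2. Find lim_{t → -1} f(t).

2

Direct substitution gives 0/0.
Apply L'Hôpital: lim (-2*sin(2*t + 2))/(-2*t - 2), still 0/0.
After 2 applications of L'Hôpital's rule the quotient is (-4*cos(2*t + 2))/(-2); substituting t = -1 gives 2.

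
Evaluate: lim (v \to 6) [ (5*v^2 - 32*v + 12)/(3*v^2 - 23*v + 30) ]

28/13

Since v = 6 makes numerator and denominator zero, (v - 6) divides both.
Cancelling it gives (5*v - 2)/(3*v - 5); now plug in v = 6 to get 28/13.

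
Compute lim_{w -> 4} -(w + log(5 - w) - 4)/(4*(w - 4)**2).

1/8

Direct substitution gives 0/0.
Apply L'Hôpital: lim (1 - 1/(5 - w))/(32 - 8*w), still 0/0.
After 2 applications of L'Hôpital's rule the quotient is (-1/(5 - w)^2)/(-8); substituting w = 4 gives 1/8.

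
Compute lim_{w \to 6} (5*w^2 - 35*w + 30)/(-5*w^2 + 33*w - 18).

-25/27

At w = 6 both the top and bottom vanish — a removable singularity. Factoring out (w - 6) from each leaves (5*w - 5)/(3 - 5*w), which at w = 6 equals -25/27.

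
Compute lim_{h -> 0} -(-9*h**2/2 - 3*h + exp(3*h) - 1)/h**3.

-9/2

Direct substitution gives 0/0.
Apply L'Hôpital: lim (-9*h + 3*e^(3*h) - 3)/(-3*h^2), still 0/0.
Apply L'Hôpital: lim (9*e^(3*h) - 9)/(-6*h), still 0/0.
After 3 applications of L'Hôpital's rule the quotient is (27*e^(3*h))/(-6); substituting h = 0 gives -9/2.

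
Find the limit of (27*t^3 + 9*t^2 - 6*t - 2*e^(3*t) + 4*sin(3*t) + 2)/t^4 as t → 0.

Substitution gives 0/0 (the numerator vanishes to order 4).
Expand each term to order t^4: the coefficient of t^4 in -2·e^(3t) is -27/4 and in 4·sin(3t) is 0.
Lower-order terms cancel with the polynomial part, so the numerator is (-27/4)·t^4 + o(t^4), and the limit is (-27/4)/(1) = -27/4.

-27/4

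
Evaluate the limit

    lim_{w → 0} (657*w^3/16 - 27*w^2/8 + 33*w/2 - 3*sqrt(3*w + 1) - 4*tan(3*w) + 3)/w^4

1215/128

Substitution gives 0/0; apply L'Hôpital's rule 4 times.
After differentiating numerator and denominator 4 times the quotient is (2592*tan(3*w)/cos(3*w)^2 - 7776*tan(3*w)/cos(3*w)^4 + 3645/(16*(3*w + 1)^(7/2)))/(24); at w = 0 this is 1215/128.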